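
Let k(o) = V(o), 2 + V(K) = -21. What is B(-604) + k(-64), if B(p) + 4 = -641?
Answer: -668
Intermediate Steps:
V(K) = -23 (V(K) = -2 - 21 = -23)
k(o) = -23
B(p) = -645 (B(p) = -4 - 641 = -645)
B(-604) + k(-64) = -645 - 23 = -668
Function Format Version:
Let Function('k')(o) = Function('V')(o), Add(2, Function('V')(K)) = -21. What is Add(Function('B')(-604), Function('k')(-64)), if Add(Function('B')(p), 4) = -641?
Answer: -668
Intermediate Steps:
Function('V')(K) = -23 (Function('V')(K) = Add(-2, -21) = -23)
Function('k')(o) = -23
Function('B')(p) = -645 (Function('B')(p) = Add(-4, -641) = -645)
Add(Function('B')(-604), Function('k')(-64)) = Add(-645, -23) = -668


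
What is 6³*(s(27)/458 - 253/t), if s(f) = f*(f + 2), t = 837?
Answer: 2157988/7099 ≈ 303.98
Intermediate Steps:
s(f) = f*(2 + f)
6³*(s(27)/458 - 253/t) = 6³*((27*(2 + 27))/458 - 253/837) = 216*((27*29)*(1/458) - 253*1/837) = 216*(783*(1/458) - 253/837) = 216*(783/458 - 253/837) = 216*(539497/383346) = 2157988/7099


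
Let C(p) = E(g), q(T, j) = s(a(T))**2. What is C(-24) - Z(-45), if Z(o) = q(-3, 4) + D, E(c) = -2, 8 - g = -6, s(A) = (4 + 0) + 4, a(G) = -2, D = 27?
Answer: -93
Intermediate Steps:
s(A) = 8 (s(A) = 4 + 4 = 8)
g = 14 (g = 8 - 1*(-6) = 8 + 6 = 14)
q(T, j) = 64 (q(T, j) = 8**2 = 64)
C(p) = -2
Z(o) = 91 (Z(o) = 64 + 27 = 91)
C(-24) - Z(-45) = -2 - 1*91 = -2 - 91 = -93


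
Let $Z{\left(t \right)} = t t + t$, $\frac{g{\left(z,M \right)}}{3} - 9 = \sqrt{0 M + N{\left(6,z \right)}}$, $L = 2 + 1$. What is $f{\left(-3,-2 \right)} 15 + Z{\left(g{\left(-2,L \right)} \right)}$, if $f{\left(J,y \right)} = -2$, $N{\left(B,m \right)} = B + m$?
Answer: $1092$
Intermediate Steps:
$L = 3$
$g{\left(z,M \right)} = 27 + 3 \sqrt{6 + z}$ ($g{\left(z,M \right)} = 27 + 3 \sqrt{0 M + \left(6 + z\right)} = 27 + 3 \sqrt{0 + \left(6 + z\right)} = 27 + 3 \sqrt{6 + z}$)
$Z{\left(t \right)} = t + t^{2}$ ($Z{\left(t \right)} = t^{2} + t = t + t^{2}$)
$f{\left(-3,-2 \right)} 15 + Z{\left(g{\left(-2,L \right)} \right)} = \left(-2\right) 15 + \left(27 + 3 \sqrt{6 - 2}\right) \left(1 + \left(27 + 3 \sqrt{6 - 2}\right)\right) = -30 + \left(27 + 3 \sqrt{4}\right) \left(1 + \left(27 + 3 \sqrt{4}\right)\right) = -30 + \left(27 + 3 \cdot 2\right) \left(1 + \left(27 + 3 \cdot 2\right)\right) = -30 + \left(27 + 6\right) \left(1 + \left(27 + 6\right)\right) = -30 + 33 \left(1 + 33\right) = -30 + 33 \cdot 34 = -30 + 1122 = 1092$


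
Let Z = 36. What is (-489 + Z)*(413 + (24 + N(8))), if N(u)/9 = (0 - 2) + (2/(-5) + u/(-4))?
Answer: -900111/5 ≈ -1.8002e+5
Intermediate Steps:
N(u) = -108/5 - 9*u/4 (N(u) = 9*((0 - 2) + (2/(-5) + u/(-4))) = 9*(-2 + (2*(-1/5) + u*(-1/4))) = 9*(-2 + (-2/5 - u/4)) = 9*(-12/5 - u/4) = -108/5 - 9*u/4)
(-489 + Z)*(413 + (24 + N(8))) = (-489 + 36)*(413 + (24 + (-108/5 - 9/4*8))) = -453*(413 + (24 + (-108/5 - 18))) = -453*(413 + (24 - 198/5)) = -453*(413 - 78/5) = -453*1987/5 = -900111/5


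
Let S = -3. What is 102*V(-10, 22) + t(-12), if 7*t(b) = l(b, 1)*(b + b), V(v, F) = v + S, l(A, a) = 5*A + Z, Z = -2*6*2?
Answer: -1038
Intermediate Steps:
Z = -24 (Z = -12*2 = -24)
l(A, a) = -24 + 5*A (l(A, a) = 5*A - 24 = -24 + 5*A)
V(v, F) = -3 + v (V(v, F) = v - 3 = -3 + v)
t(b) = 2*b*(-24 + 5*b)/7 (t(b) = ((-24 + 5*b)*(b + b))/7 = ((-24 + 5*b)*(2*b))/7 = (2*b*(-24 + 5*b))/7 = 2*b*(-24 + 5*b)/7)
102*V(-10, 22) + t(-12) = 102*(-3 - 10) + (2/7)*(-12)*(-24 + 5*(-12)) = 102*(-13) + (2/7)*(-12)*(-24 - 60) = -1326 + (2/7)*(-12)*(-84) = -1326 + 288 = -1038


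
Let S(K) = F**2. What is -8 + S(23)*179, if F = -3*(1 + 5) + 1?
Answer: 51723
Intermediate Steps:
F = -17 (F = -3*6 + 1 = -18 + 1 = -17)
S(K) = 289 (S(K) = (-17)**2 = 289)
-8 + S(23)*179 = -8 + 289*179 = -8 + 51731 = 51723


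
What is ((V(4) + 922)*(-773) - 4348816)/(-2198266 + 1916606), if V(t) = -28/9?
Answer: 22766027/1267470 ≈ 17.962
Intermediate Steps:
V(t) = -28/9 (V(t) = -28*⅑ = -28/9)
((V(4) + 922)*(-773) - 4348816)/(-2198266 + 1916606) = ((-28/9 + 922)*(-773) - 4348816)/(-2198266 + 1916606) = ((8270/9)*(-773) - 4348816)/(-281660) = (-6392710/9 - 4348816)*(-1/281660) = -45532054/9*(-1/281660) = 22766027/1267470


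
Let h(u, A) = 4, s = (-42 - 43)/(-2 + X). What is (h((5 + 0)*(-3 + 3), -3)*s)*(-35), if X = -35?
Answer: -11900/37 ≈ -321.62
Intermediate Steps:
s = 85/37 (s = (-42 - 43)/(-2 - 35) = -85/(-37) = -85*(-1/37) = 85/37 ≈ 2.2973)
(h((5 + 0)*(-3 + 3), -3)*s)*(-35) = (4*(85/37))*(-35) = (340/37)*(-35) = -11900/37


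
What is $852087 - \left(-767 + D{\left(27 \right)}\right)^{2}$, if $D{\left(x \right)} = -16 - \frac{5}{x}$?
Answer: $\frac{174018107}{729} \approx 2.3871 \cdot 10^{5}$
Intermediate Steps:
$D{\left(x \right)} = -16 - \frac{5}{x}$
$852087 - \left(-767 + D{\left(27 \right)}\right)^{2} = 852087 - \left(-767 - \left(16 + \frac{5}{27}\right)\right)^{2} = 852087 - \left(-767 - \frac{437}{27}\right)^{2} = 852087 - \left(- \frac{21146}{27}\right)^{2} = 852087 - \frac{447153316}{729} = \frac{174018107}{729}$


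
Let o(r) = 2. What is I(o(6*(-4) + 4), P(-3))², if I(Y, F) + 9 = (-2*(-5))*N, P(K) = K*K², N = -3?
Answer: 1521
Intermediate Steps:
P(K) = K³
I(Y, F) = -39 (I(Y, F) = -9 - 2*(-5)*(-3) = -9 + 10*(-3) = -9 - 30 = -39)
I(o(6*(-4) + 4), P(-3))² = (-39)² = 1521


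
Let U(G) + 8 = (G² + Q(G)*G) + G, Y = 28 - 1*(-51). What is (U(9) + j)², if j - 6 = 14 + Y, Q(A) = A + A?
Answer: 117649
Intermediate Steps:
Y = 79 (Y = 28 + 51 = 79)
Q(A) = 2*A
j = 99 (j = 6 + (14 + 79) = 6 + 93 = 99)
U(G) = -8 + G + 3*G² (U(G) = -8 + ((G² + (2*G)*G) + G) = -8 + ((G² + 2*G²) + G) = -8 + (3*G² + G) = -8 + (G + 3*G²) = -8 + G + 3*G²)
(U(9) + j)² = ((-8 + 9 + 3*9²) + 99)² = ((-8 + 9 + 3*81) + 99)² = ((-8 + 9 + 243) + 99)² = (244 + 99)² = 343² = 117649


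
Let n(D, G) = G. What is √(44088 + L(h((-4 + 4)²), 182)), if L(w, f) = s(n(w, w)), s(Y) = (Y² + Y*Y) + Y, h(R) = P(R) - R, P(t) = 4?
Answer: 2*√11031 ≈ 210.06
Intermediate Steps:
h(R) = 4 - R
s(Y) = Y + 2*Y² (s(Y) = (Y² + Y²) + Y = 2*Y² + Y = Y + 2*Y²)
L(w, f) = w*(1 + 2*w)
√(44088 + L(h((-4 + 4)²), 182)) = √(44088 + (4 - (-4 + 4)²)*(1 + 2*(4 - (-4 + 4)²))) = √(44088 + (4 - 1*0²)*(1 + 2*(4 - 1*0²))) = √(44088 + (4 - 1*0)*(1 + 2*(4 - 1*0))) = √(44088 + (4 + 0)*(1 + 2*(4 + 0))) = √(44088 + 4*(1 + 2*4)) = √(44088 + 4*(1 + 8)) = √(44088 + 4*9) = √(44088 + 36) = √44124 = 2*√11031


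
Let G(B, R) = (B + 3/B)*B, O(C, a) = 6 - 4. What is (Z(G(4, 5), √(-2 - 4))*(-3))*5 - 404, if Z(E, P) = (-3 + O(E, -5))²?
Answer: -419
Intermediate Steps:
O(C, a) = 2
G(B, R) = B*(B + 3/B)
Z(E, P) = 1 (Z(E, P) = (-3 + 2)² = (-1)² = 1)
(Z(G(4, 5), √(-2 - 4))*(-3))*5 - 404 = (1*(-3))*5 - 404 = -3*5 - 404 = -15 - 404 = -419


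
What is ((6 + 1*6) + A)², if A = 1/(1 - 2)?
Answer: 121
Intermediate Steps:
A = -1 (A = 1/(-1) = -1)
((6 + 1*6) + A)² = ((6 + 1*6) - 1)² = ((6 + 6) - 1)² = (12 - 1)² = 11² = 121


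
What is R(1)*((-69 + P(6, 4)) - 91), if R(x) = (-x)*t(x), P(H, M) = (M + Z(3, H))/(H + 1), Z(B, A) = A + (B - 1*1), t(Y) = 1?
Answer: 1108/7 ≈ 158.29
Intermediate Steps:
Z(B, A) = -1 + A + B (Z(B, A) = A + (B - 1) = A + (-1 + B) = -1 + A + B)
P(H, M) = (2 + H + M)/(1 + H) (P(H, M) = (M + (-1 + H + 3))/(H + 1) = (M + (2 + H))/(1 + H) = (2 + H + M)/(1 + H))
R(x) = -x (R(x) = -x*1 = -x)
R(1)*((-69 + P(6, 4)) - 91) = (-1*1)*((-69 + (2 + 6 + 4)/(1 + 6)) - 91) = -((-69 + 12/7) - 91) = -(-471/7 - 91) = -1*(-1108/7) = 1108/7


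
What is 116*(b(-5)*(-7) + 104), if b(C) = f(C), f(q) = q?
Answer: 16124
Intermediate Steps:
b(C) = C
116*(b(-5)*(-7) + 104) = 116*(-5*(-7) + 104) = 116*(35 + 104) = 116*139 = 16124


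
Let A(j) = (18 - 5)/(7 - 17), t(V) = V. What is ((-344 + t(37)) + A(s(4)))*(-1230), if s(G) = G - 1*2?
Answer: 379209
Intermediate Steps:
s(G) = -2 + G (s(G) = G - 2 = -2 + G)
A(j) = -13/10 (A(j) = 13/(-10) = 13*(-1/10) = -13/10)
((-344 + t(37)) + A(s(4)))*(-1230) = ((-344 + 37) - 13/10)*(-1230) = (-307 - 13/10)*(-1230) = -3083/10*(-1230) = 379209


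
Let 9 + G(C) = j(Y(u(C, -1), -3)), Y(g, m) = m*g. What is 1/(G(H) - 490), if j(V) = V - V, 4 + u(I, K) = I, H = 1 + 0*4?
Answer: -1/499 ≈ -0.0020040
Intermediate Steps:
H = 1 (H = 1 + 0 = 1)
u(I, K) = -4 + I
Y(g, m) = g*m
j(V) = 0
G(C) = -9 (G(C) = -9 + 0 = -9)
1/(G(H) - 490) = 1/(-9 - 490) = 1/(-499) = -1/499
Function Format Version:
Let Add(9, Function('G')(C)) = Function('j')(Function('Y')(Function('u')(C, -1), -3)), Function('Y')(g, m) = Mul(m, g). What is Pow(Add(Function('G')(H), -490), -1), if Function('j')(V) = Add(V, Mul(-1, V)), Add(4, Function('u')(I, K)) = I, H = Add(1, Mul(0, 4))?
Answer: Rational(-1, 499) ≈ -0.0020040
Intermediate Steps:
H = 1 (H = Add(1, 0) = 1)
Function('u')(I, K) = Add(-4, I)
Function('Y')(g, m) = Mul(g, m)
Function('j')(V) = 0
Function('G')(C) = -9 (Function('G')(C) = Add(-9, 0) = -9)
Pow(Add(Function('G')(H), -490), -1) = Pow(Add(-9, -490), -1) = Pow(-499, -1) = Rational(-1, 499)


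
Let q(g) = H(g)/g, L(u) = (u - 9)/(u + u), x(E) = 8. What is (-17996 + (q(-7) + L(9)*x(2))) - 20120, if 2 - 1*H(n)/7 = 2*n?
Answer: -38132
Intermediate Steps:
H(n) = 14 - 14*n
L(u) = (-9 + u)/(2*u) (L(u) = (-9 + u)/((2*u)) = (-9 + u)*(1/(2*u)) = (-9 + u)/(2*u))
q(g) = (14 - 14*g)/g
(-17996 + (q(-7) + L(9)*x(2))) - 20120 = (-17996 + ((-14 + 14/(-7)) + ((½)*(-9 + 9)/9)*8)) - 20120 = (-17996 + ((-14 + 14*(-⅐)) + ((½)*(⅑)*0)*8)) - 20120 = (-17996 + ((-14 - 2) + 0*8)) - 20120 = (-17996 + (-16 + 0)) - 20120 = (-17996 - 16) - 20120 = -18012 - 20120 = -38132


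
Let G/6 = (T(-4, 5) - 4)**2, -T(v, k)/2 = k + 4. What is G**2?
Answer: 8433216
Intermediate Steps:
T(v, k) = -8 - 2*k (T(v, k) = -2*(k + 4) = -2*(4 + k) = -8 - 2*k)
G = 2904 (G = 6*((-8 - 2*5) - 4)**2 = 6*((-8 - 10) - 4)**2 = 6*(-18 - 4)**2 = 6*(-22)**2 = 6*484 = 2904)
G**2 = 2904**2 = 8433216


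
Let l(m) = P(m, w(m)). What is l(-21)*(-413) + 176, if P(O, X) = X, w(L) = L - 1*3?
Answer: 10088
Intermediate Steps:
w(L) = -3 + L (w(L) = L - 3 = -3 + L)
l(m) = -3 + m
l(-21)*(-413) + 176 = (-3 - 21)*(-413) + 176 = -24*(-413) + 176 = 9912 + 176 = 10088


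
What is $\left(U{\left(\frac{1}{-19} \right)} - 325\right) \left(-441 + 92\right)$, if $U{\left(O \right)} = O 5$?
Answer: $\frac{2156820}{19} \approx 1.1352 \cdot 10^{5}$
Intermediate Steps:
$U{\left(O \right)} = 5 O$
$\left(U{\left(\frac{1}{-19} \right)} - 325\right) \left(-441 + 92\right) = \left(\frac{5}{-19} - 325\right) \left(-441 + 92\right) = \left(5 \left(- \frac{1}{19}\right) - 325\right) \left(-349\right) = \left(- \frac{5}{19} - 325\right) \left(-349\right) = \left(- \frac{6180}{19}\right) \left(-349\right) = \frac{2156820}{19}$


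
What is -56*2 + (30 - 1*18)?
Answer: -100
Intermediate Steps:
-56*2 + (30 - 1*18) = -112 + (30 - 18) = -112 + 12 = -100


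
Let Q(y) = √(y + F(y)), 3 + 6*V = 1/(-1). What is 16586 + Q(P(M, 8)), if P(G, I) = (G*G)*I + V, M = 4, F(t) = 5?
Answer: 16586 + √1191/3 ≈ 16598.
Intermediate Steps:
V = -⅔ (V = -½ + (⅙)/(-1) = -½ + (⅙)*(-1) = -½ - ⅙ = -⅔ ≈ -0.66667)
P(G, I) = -⅔ + I*G² (P(G, I) = (G*G)*I - ⅔ = G²*I - ⅔ = I*G² - ⅔ = -⅔ + I*G²)
Q(y) = √(5 + y) (Q(y) = √(y + 5) = √(5 + y))
16586 + Q(P(M, 8)) = 16586 + √(5 + (-⅔ + 8*4²)) = 16586 + √(5 + (-⅔ + 8*16)) = 16586 + √(5 + (-⅔ + 128)) = 16586 + √(5 + 382/3) = 16586 + √(397/3) = 16586 + √1191/3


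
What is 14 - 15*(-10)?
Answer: 164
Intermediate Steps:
14 - 15*(-10) = 14 + 150 = 164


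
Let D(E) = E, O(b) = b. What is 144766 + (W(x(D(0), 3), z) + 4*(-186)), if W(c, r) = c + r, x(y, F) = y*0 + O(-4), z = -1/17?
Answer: 2448305/17 ≈ 1.4402e+5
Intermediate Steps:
z = -1/17 (z = -1*1/17 = -1/17 ≈ -0.058824)
x(y, F) = -4 (x(y, F) = y*0 - 4 = 0 - 4 = -4)
144766 + (W(x(D(0), 3), z) + 4*(-186)) = 144766 + ((-4 - 1/17) + 4*(-186)) = 144766 + (-69/17 - 744) = 144766 - 12717/17 = 2448305/17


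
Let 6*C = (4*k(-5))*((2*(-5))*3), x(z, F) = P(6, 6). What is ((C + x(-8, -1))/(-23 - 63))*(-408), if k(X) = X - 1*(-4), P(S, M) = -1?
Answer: 3876/43 ≈ 90.140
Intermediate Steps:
k(X) = 4 + X (k(X) = X + 4 = 4 + X)
x(z, F) = -1
C = 20 (C = ((4*(4 - 5))*((2*(-5))*3))/6 = ((4*(-1))*(-10*3))/6 = (-4*(-30))/6 = (1/6)*120 = 20)
((C + x(-8, -1))/(-23 - 63))*(-408) = ((20 - 1)/(-23 - 63))*(-408) = (19/(-86))*(-408) = (19*(-1/86))*(-408) = -19/86*(-408) = 3876/43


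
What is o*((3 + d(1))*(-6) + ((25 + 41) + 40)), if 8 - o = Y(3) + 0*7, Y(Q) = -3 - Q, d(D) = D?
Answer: 1148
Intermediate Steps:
o = 14 (o = 8 - ((-3 - 1*3) + 0*7) = 8 - ((-3 - 3) + 0) = 8 - (-6 + 0) = 8 - 1*(-6) = 8 + 6 = 14)
o*((3 + d(1))*(-6) + ((25 + 41) + 40)) = 14*((3 + 1)*(-6) + ((25 + 41) + 40)) = 14*(4*(-6) + (66 + 40)) = 14*(-24 + 106) = 14*82 = 1148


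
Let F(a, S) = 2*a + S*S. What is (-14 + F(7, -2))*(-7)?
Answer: -28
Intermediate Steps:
F(a, S) = S² + 2*a (F(a, S) = 2*a + S² = S² + 2*a)
(-14 + F(7, -2))*(-7) = (-14 + ((-2)² + 2*7))*(-7) = (-14 + (4 + 14))*(-7) = (-14 + 18)*(-7) = 4*(-7) = -28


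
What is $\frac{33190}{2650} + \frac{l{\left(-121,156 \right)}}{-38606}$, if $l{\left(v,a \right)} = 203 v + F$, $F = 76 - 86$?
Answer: $\frac{134645159}{10230590} \approx 13.161$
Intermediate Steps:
$F = -10$
$l{\left(v,a \right)} = -10 + 203 v$ ($l{\left(v,a \right)} = 203 v - 10 = -10 + 203 v$)
$\frac{33190}{2650} + \frac{l{\left(-121,156 \right)}}{-38606} = \frac{33190}{2650} + \frac{-10 + 203 \left(-121\right)}{-38606} = 33190 \cdot \frac{1}{2650} + \left(-10 - 24563\right) \left(- \frac{1}{38606}\right) = \frac{3319}{265} - - \frac{24573}{38606} = \frac{3319}{265} + \frac{24573}{38606} = \frac{134645159}{10230590}$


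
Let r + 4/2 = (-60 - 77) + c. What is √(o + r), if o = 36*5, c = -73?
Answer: 4*I*√2 ≈ 5.6569*I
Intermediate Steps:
r = -212 (r = -2 + ((-60 - 77) - 73) = -2 + (-137 - 73) = -2 - 210 = -212)
o = 180
√(o + r) = √(180 - 212) = √(-32) = 4*I*√2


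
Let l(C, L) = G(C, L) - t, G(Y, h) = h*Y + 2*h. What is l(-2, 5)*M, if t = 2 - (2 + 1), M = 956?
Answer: 956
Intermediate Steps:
G(Y, h) = 2*h + Y*h (G(Y, h) = Y*h + 2*h = 2*h + Y*h)
t = -1 (t = 2 - 1*3 = 2 - 3 = -1)
l(C, L) = 1 + L*(2 + C) (l(C, L) = L*(2 + C) - 1*(-1) = L*(2 + C) + 1 = 1 + L*(2 + C))
l(-2, 5)*M = (1 + 5*(2 - 2))*956 = (1 + 5*0)*956 = (1 + 0)*956 = 1*956 = 956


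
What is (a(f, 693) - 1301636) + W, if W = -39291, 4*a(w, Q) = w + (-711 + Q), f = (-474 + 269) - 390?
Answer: -5364321/4 ≈ -1.3411e+6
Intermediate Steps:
f = -595 (f = -205 - 390 = -595)
a(w, Q) = -711/4 + Q/4 + w/4 (a(w, Q) = (w + (-711 + Q))/4 = (-711 + Q + w)/4 = -711/4 + Q/4 + w/4)
(a(f, 693) - 1301636) + W = ((-711/4 + (¼)*693 + (¼)*(-595)) - 1301636) - 39291 = ((-711/4 + 693/4 - 595/4) - 1301636) - 39291 = (-613/4 - 1301636) - 39291 = -5207157/4 - 39291 = -5364321/4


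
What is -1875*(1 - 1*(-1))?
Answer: -3750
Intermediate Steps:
-1875*(1 - 1*(-1)) = -1875*(1 + 1) = -1875*2 = -625*6 = -3750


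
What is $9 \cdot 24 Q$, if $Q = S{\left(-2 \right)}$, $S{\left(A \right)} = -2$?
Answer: $-432$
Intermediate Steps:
$Q = -2$
$9 \cdot 24 Q = 9 \cdot 24 \left(-2\right) = 216 \left(-2\right) = -432$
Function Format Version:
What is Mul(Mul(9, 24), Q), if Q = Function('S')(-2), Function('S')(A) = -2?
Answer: -432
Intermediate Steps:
Q = -2
Mul(Mul(9, 24), Q) = Mul(Mul(9, 24), -2) = Mul(216, -2) = -432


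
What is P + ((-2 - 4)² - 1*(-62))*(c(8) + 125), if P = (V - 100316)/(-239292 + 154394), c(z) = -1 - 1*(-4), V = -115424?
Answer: 532588126/42449 ≈ 12547.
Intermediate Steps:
c(z) = 3 (c(z) = -1 + 4 = 3)
P = 107870/42449 (P = (-115424 - 100316)/(-239292 + 154394) = -215740/(-84898) = -215740*(-1/84898) = 107870/42449 ≈ 2.5412)
P + ((-2 - 4)² - 1*(-62))*(c(8) + 125) = 107870/42449 + ((-2 - 4)² - 1*(-62))*(3 + 125) = 107870/42449 + ((-6)² + 62)*128 = 107870/42449 + (36 + 62)*128 = 107870/42449 + 98*128 = 107870/42449 + 12544 = 532588126/42449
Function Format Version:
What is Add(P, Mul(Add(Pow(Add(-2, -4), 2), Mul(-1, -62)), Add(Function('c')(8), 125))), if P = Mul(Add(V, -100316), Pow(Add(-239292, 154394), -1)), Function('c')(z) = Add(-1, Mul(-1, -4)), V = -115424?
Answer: Rational(532588126, 42449) ≈ 12547.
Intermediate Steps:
Function('c')(z) = 3 (Function('c')(z) = Add(-1, 4) = 3)
P = Rational(107870, 42449) (P = Mul(Add(-115424, -100316), Pow(Add(-239292, 154394), -1)) = Mul(-215740, Pow(-84898, -1)) = Mul(-215740, Rational(-1, 84898)) = Rational(107870, 42449) ≈ 2.5412)
Add(P, Mul(Add(Pow(Add(-2, -4), 2), Mul(-1, -62)), Add(Function('c')(8), 125))) = Add(Rational(107870, 42449), Mul(Add(Pow(Add(-2, -4), 2), Mul(-1, -62)), Add(3, 125))) = Add(Rational(107870, 42449), Mul(Add(Pow(-6, 2), 62), 128)) = Add(Rational(107870, 42449), Mul(Add(36, 62), 128)) = Add(Rational(107870, 42449), Mul(98, 128)) = Add(Rational(107870, 42449), 12544) = Rational(532588126, 42449)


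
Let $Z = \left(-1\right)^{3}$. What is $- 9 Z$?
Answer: $9$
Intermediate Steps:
$Z = -1$
$- 9 Z = \left(-9\right) \left(-1\right) = 9$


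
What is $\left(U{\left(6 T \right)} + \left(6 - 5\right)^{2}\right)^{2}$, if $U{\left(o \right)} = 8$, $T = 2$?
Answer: $81$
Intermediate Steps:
$\left(U{\left(6 T \right)} + \left(6 - 5\right)^{2}\right)^{2} = \left(8 + \left(6 - 5\right)^{2}\right)^{2} = \left(8 + 1^{2}\right)^{2} = \left(8 + 1\right)^{2} = 9^{2} = 81$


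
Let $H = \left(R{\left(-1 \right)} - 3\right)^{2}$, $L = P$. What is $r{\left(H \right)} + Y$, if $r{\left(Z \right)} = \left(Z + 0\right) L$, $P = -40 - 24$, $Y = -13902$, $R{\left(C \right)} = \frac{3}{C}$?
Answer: $-16206$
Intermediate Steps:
$P = -64$
$L = -64$
$H = 36$ ($H = \left(\frac{3}{-1} - 3\right)^{2} = \left(3 \left(-1\right) - 3\right)^{2} = \left(-3 - 3\right)^{2} = \left(-6\right)^{2} = 36$)
$r{\left(Z \right)} = - 64 Z$ ($r{\left(Z \right)} = \left(Z + 0\right) \left(-64\right) = Z \left(-64\right) = - 64 Z$)
$r{\left(H \right)} + Y = \left(-64\right) 36 - 13902 = -2304 - 13902 = -16206$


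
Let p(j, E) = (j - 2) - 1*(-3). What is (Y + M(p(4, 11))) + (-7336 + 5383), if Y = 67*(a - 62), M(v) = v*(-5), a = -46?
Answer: -9214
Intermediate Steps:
p(j, E) = 1 + j (p(j, E) = (-2 + j) + 3 = 1 + j)
M(v) = -5*v
Y = -7236 (Y = 67*(-46 - 62) = 67*(-108) = -7236)
(Y + M(p(4, 11))) + (-7336 + 5383) = (-7236 - 5*(1 + 4)) + (-7336 + 5383) = (-7236 - 5*5) - 1953 = (-7236 - 25) - 1953 = -7261 - 1953 = -9214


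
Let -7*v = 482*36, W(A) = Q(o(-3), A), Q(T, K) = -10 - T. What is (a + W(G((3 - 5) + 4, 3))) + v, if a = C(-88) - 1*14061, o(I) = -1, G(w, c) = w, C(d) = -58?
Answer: -116248/7 ≈ -16607.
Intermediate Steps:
W(A) = -9 (W(A) = -10 - 1*(-1) = -10 + 1 = -9)
v = -17352/7 (v = -482*36/7 = -⅐*17352 = -17352/7 ≈ -2478.9)
a = -14119 (a = -58 - 1*14061 = -58 - 14061 = -14119)
(a + W(G((3 - 5) + 4, 3))) + v = (-14119 - 9) - 17352/7 = -14128 - 17352/7 = -116248/7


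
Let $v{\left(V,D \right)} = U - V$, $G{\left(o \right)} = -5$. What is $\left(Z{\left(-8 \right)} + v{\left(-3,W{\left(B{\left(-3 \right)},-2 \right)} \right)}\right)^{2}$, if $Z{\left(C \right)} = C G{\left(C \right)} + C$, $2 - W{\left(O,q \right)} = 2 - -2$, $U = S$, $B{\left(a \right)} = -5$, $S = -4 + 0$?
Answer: $961$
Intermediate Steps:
$S = -4$
$U = -4$
$W{\left(O,q \right)} = -2$ ($W{\left(O,q \right)} = 2 - \left(2 - -2\right) = 2 - \left(2 + 2\right) = 2 - 4 = -2$)
$v{\left(V,D \right)} = -4 - V$
$Z{\left(C \right)} = - 4 C$ ($Z{\left(C \right)} = C \left(-5\right) + C = - 5 C + C = - 4 C$)
$\left(Z{\left(-8 \right)} + v{\left(-3,W{\left(B{\left(-3 \right)},-2 \right)} \right)}\right)^{2} = \left(\left(-4\right) \left(-8\right) - 1\right)^{2} = \left(32 + \left(-4 + 3\right)\right)^{2} = \left(32 - 1\right)^{2} = 31^{2} = 961$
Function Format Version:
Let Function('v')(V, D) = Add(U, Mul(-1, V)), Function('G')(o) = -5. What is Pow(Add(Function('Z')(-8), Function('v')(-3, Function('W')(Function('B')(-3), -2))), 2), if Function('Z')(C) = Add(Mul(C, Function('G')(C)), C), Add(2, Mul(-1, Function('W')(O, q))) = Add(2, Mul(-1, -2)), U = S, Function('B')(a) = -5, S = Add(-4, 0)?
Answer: 961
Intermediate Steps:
S = -4
U = -4
Function('W')(O, q) = -2 (Function('W')(O, q) = Add(2, Mul(-1, Add(2, Mul(-1, -2)))) = Add(2, Mul(-1, Add(2, 2))) = Add(2, Mul(-1, 4)) = Add(2, -4) = -2)
Function('v')(V, D) = Add(-4, Mul(-1, V))
Function('Z')(C) = Mul(-4, C) (Function('Z')(C) = Add(Mul(C, -5), C) = Add(Mul(-5, C), C) = Mul(-4, C))
Pow(Add(Function('Z')(-8), Function('v')(-3, Function('W')(Function('B')(-3), -2))), 2) = Pow(Add(Mul(-4, -8), Add(-4, Mul(-1, -3))), 2) = Pow(Add(32, Add(-4, 3)), 2) = Pow(Add(32, -1), 2) = Pow(31, 2) = 961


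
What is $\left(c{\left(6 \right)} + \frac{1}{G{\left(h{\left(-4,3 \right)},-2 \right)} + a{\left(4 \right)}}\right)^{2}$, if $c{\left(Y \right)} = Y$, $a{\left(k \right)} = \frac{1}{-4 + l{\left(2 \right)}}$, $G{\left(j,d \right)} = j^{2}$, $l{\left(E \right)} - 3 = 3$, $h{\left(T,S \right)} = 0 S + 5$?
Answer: $\frac{94864}{2601} \approx 36.472$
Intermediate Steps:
$h{\left(T,S \right)} = 5$ ($h{\left(T,S \right)} = 0 + 5 = 5$)
$l{\left(E \right)} = 6$ ($l{\left(E \right)} = 3 + 3 = 6$)
$a{\left(k \right)} = \frac{1}{2}$ ($a{\left(k \right)} = \frac{1}{-4 + 6} = \frac{1}{2}$)
$\left(c{\left(6 \right)} + \frac{1}{G{\left(h{\left(-4,3 \right)},-2 \right)} + a{\left(4 \right)}}\right)^{2} = \left(6 + \frac{1}{5^{2} + \frac{1}{2}}\right)^{2} = \left(6 + \frac{1}{25 + \frac{1}{2}}\right)^{2} = \left(6 + \frac{1}{\frac{51}{2}}\right)^{2} = \left(6 + \frac{2}{51}\right)^{2} = \left(\frac{308}{51}\right)^{2} = \frac{94864}{2601}$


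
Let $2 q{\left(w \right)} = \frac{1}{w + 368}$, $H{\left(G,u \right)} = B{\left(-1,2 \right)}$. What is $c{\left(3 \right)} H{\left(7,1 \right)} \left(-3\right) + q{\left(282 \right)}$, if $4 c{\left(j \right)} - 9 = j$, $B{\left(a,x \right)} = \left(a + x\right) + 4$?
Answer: $- \frac{58499}{1300} \approx -44.999$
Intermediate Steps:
$B{\left(a,x \right)} = 4 + a + x$
$c{\left(j \right)} = \frac{9}{4} + \frac{j}{4}$
$H{\left(G,u \right)} = 5$ ($H{\left(G,u \right)} = 4 - 1 + 2 = 5$)
$q{\left(w \right)} = \frac{1}{2 \left(368 + w\right)}$ ($q{\left(w \right)} = \frac{1}{2 \left(w + 368\right)} = \frac{1}{2 \left(368 + w\right)}$)
$c{\left(3 \right)} H{\left(7,1 \right)} \left(-3\right) + q{\left(282 \right)} = \left(\frac{9}{4} + \frac{1}{4} \cdot 3\right) 5 \left(-3\right) + \frac{1}{2 \left(368 + 282\right)} = \left(\frac{9}{4} + \frac{3}{4}\right) 5 \left(-3\right) + \frac{1}{2 \cdot 650} = 3 \cdot 5 \left(-3\right) + \frac{1}{2} \cdot \frac{1}{650} = 15 \left(-3\right) + \frac{1}{1300} = -45 + \frac{1}{1300} = - \frac{58499}{1300}$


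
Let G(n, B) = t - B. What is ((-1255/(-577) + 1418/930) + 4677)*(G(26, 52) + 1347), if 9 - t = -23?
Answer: 1666519788031/268305 ≈ 6.2113e+6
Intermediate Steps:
t = 32 (t = 9 - 1*(-23) = 9 + 23 = 32)
G(n, B) = 32 - B
((-1255/(-577) + 1418/930) + 4677)*(G(26, 52) + 1347) = ((-1255/(-577) + 1418/930) + 4677)*((32 - 1*52) + 1347) = ((-1255*(-1/577) + 1418*(1/930)) + 4677)*((32 - 52) + 1347) = ((1255/577 + 709/465) + 4677)*(-20 + 1347) = (992668/268305 + 4677)*1327 = (1255855153/268305)*1327 = 1666519788031/268305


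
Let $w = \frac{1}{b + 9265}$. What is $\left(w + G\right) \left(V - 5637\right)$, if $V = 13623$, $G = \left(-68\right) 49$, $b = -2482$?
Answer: $- \frac{60163742210}{2261} \approx -2.6609 \cdot 10^{7}$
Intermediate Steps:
$w = \frac{1}{6783}$ ($w = \frac{1}{-2482 + 9265} = \frac{1}{6783} \approx 0.00014743$)
$G = -3332$
$\left(w + G\right) \left(V - 5637\right) = \left(\frac{1}{6783} - 3332\right) \left(13623 - 5637\right) = \left(- \frac{22600955}{6783}\right) 7986 = - \frac{60163742210}{2261}$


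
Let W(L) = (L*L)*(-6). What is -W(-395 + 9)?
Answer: 893976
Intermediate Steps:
W(L) = -6*L**2 (W(L) = L**2*(-6) = -6*L**2)
-W(-395 + 9) = -(-6)*(-395 + 9)**2 = -(-6)*(-386)**2 = -(-6)*148996 = -1*(-893976) = 893976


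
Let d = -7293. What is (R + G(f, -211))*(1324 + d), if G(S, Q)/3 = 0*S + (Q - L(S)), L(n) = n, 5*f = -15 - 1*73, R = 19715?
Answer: -571078106/5 ≈ -1.1422e+8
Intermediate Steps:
f = -88/5 (f = (-15 - 1*73)/5 = (-15 - 73)/5 = (⅕)*(-88) = -88/5 ≈ -17.600)
G(S, Q) = -3*S + 3*Q (G(S, Q) = 3*(0*S + (Q - S)) = 3*(0 + (Q - S)) = 3*(Q - S) = -3*S + 3*Q)
(R + G(f, -211))*(1324 + d) = (19715 + (-3*(-88/5) + 3*(-211)))*(1324 - 7293) = (19715 + (264/5 - 633))*(-5969) = (19715 - 2901/5)*(-5969) = (95674/5)*(-5969) = -571078106/5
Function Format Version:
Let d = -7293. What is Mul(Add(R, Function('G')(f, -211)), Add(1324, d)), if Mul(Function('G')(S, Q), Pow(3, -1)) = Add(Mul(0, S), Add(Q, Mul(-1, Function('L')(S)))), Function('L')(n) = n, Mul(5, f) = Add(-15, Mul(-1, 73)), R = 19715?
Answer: Rational(-571078106, 5) ≈ -1.1422e+8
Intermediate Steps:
f = Rational(-88, 5) (f = Mul(Rational(1, 5), Add(-15, Mul(-1, 73))) = Mul(Rational(1, 5), Add(-15, -73)) = Mul(Rational(1, 5), -88) = Rational(-88, 5) ≈ -17.600)
Function('G')(S, Q) = Add(Mul(-3, S), Mul(3, Q)) (Function('G')(S, Q) = Mul(3, Add(Mul(0, S), Add(Q, Mul(-1, S)))) = Mul(3, Add(0, Add(Q, Mul(-1, S)))) = Mul(3, Add(Q, Mul(-1, S))) = Add(Mul(-3, S), Mul(3, Q)))
Mul(Add(R, Function('G')(f, -211)), Add(1324, d)) = Mul(Add(19715, Add(Mul(-3, Rational(-88, 5)), Mul(3, -211))), Add(1324, -7293)) = Mul(Add(19715, Add(Rational(264, 5), -633)), -5969) = Mul(Add(19715, Rational(-2901, 5)), -5969) = Mul(Rational(95674, 5), -5969) = Rational(-571078106, 5)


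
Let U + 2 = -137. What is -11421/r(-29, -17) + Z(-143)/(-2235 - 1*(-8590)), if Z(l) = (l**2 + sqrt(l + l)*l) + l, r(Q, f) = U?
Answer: 75402989/883345 - 143*I*sqrt(286)/6355 ≈ 85.361 - 0.38054*I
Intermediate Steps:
U = -139 (U = -2 - 137 = -139)
r(Q, f) = -139
Z(l) = l + l**2 + sqrt(2)*l**(3/2) (Z(l) = (l**2 + sqrt(2*l)*l) + l = (l**2 + (sqrt(2)*sqrt(l))*l) + l = (l**2 + sqrt(2)*l**(3/2)) + l = l + l**2 + sqrt(2)*l**(3/2))
-11421/r(-29, -17) + Z(-143)/(-2235 - 1*(-8590)) = -11421/(-139) + (-143 + (-143)**2 + sqrt(2)*(-143)**(3/2))/(-2235 - 1*(-8590)) = -11421*(-1/139) + (-143 + 20449 + sqrt(2)*(-143*I*sqrt(143)))/(-2235 + 8590) = 11421/139 + (-143 + 20449 - 143*I*sqrt(286))/6355 = 11421/139 + (20306 - 143*I*sqrt(286))*(1/6355) = 11421/139 + (20306/6355 - 143*I*sqrt(286)/6355) = 75402989/883345 - 143*I*sqrt(286)/6355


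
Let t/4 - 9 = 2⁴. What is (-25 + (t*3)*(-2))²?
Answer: 390625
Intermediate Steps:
t = 100 (t = 36 + 4*2⁴ = 36 + 4*16 = 36 + 64 = 100)
(-25 + (t*3)*(-2))² = (-25 + (100*3)*(-2))² = (-25 + 300*(-2))² = (-25 - 600)² = (-625)² = 390625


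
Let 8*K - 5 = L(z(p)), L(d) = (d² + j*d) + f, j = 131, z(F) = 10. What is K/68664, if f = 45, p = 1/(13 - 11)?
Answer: 365/137328 ≈ 0.0026579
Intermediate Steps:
p = ½ (p = 1/2 = ½ ≈ 0.50000)
L(d) = 45 + d² + 131*d (L(d) = (d² + 131*d) + 45 = 45 + d² + 131*d)
K = 365/2 (K = 5/8 + (45 + 10² + 131*10)/8 = 5/8 + (45 + 100 + 1310)/8 = 5/8 + (⅛)*1455 = 5/8 + 1455/8 = 365/2 ≈ 182.50)
K/68664 = (365/2)/68664 = (365/2)*(1/68664) = 365/137328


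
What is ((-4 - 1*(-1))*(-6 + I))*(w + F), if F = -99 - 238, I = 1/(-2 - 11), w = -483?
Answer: -194340/13 ≈ -14949.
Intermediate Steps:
I = -1/13 (I = 1/(-13) = -1/13 ≈ -0.076923)
F = -337
((-4 - 1*(-1))*(-6 + I))*(w + F) = ((-4 - 1*(-1))*(-6 - 1/13))*(-483 - 337) = ((-4 + 1)*(-79/13))*(-820) = -3*(-79/13)*(-820) = (237/13)*(-820) = -194340/13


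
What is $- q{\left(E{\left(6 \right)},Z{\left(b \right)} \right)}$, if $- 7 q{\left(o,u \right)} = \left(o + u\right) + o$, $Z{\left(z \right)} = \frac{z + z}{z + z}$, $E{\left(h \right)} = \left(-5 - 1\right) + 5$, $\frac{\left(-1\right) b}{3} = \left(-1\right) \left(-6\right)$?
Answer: $- \frac{1}{7} \approx -0.14286$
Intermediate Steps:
$b = -18$ ($b = - 3 \left(\left(-1\right) \left(-6\right)\right) = \left(-3\right) 6 = -18$)
$E{\left(h \right)} = -1$ ($E{\left(h \right)} = -6 + 5 = -1$)
$Z{\left(z \right)} = 1$ ($Z{\left(z \right)} = \frac{2 z}{2 z} = 2 z \frac{1}{2 z} = 1$)
$q{\left(o,u \right)} = - \frac{2 o}{7} - \frac{u}{7}$ ($q{\left(o,u \right)} = - \frac{\left(o + u\right) + o}{7} = - \frac{u + 2 o}{7} = - \frac{2 o}{7} - \frac{u}{7}$)
$- q{\left(E{\left(6 \right)},Z{\left(b \right)} \right)} = - (\left(- \frac{2}{7}\right) \left(-1\right) - \frac{1}{7}) = - (\frac{2}{7} - \frac{1}{7}) = \left(-1\right) \frac{1}{7} = - \frac{1}{7}$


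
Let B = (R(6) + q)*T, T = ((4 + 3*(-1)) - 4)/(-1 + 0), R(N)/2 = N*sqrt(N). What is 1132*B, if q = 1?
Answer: 3396 + 40752*sqrt(6) ≈ 1.0322e+5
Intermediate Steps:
R(N) = 2*N**(3/2) (R(N) = 2*(N*sqrt(N)) = 2*N**(3/2))
T = 3 (T = ((4 - 3) - 4)/(-1) = (1 - 4)*(-1) = -3*(-1) = 3)
B = 3 + 36*sqrt(6) (B = (2*6**(3/2) + 1)*3 = (2*(6*sqrt(6)) + 1)*3 = (12*sqrt(6) + 1)*3 = (1 + 12*sqrt(6))*3 = 3 + 36*sqrt(6) ≈ 91.182)
1132*B = 1132*(3 + 36*sqrt(6)) = 3396 + 40752*sqrt(6)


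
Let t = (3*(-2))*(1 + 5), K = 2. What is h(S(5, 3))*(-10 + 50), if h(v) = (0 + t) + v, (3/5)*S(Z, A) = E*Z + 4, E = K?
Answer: -1520/3 ≈ -506.67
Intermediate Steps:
t = -36 (t = -6*6 = -36)
E = 2
S(Z, A) = 20/3 + 10*Z/3 (S(Z, A) = 5*(2*Z + 4)/3 = 5*(4 + 2*Z)/3 = 20/3 + 10*Z/3)
h(v) = -36 + v (h(v) = (0 - 36) + v = -36 + v)
h(S(5, 3))*(-10 + 50) = (-36 + (20/3 + (10/3)*5))*(-10 + 50) = (-36 + (20/3 + 50/3))*40 = (-36 + 70/3)*40 = -38/3*40 = -1520/3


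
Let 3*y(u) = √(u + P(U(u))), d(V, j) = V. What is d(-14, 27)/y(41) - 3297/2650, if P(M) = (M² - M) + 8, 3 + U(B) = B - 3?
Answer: -3297/2650 - 2*√1239/59 ≈ -2.4374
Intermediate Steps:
U(B) = -6 + B (U(B) = -3 + (B - 3) = -3 + (-3 + B) = -6 + B)
P(M) = 8 + M² - M
y(u) = √(14 + (-6 + u)²)/3 (y(u) = √(u + (8 + (-6 + u)² - (-6 + u)))/3 = √(u + (8 + (-6 + u)² + (6 - u)))/3 = √(u + (14 + (-6 + u)² - u))/3 = √(14 + (-6 + u)²)/3)
d(-14, 27)/y(41) - 3297/2650 = -14*3/√(14 + (-6 + 41)²) - 3297/2650 = -14*3/√(14 + 35²) - 3297*1/2650 = -14*3/√(14 + 1225) - 3297/2650 = -14*√1239/413 - 3297/2650 = -2*√1239/59 - 3297/2650 = -3297/2650 - 2*√1239/59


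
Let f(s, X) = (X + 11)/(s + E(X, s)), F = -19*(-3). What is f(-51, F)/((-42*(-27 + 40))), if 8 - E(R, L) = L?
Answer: -17/1092 ≈ -0.015568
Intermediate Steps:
E(R, L) = 8 - L
F = 57
f(s, X) = 11/8 + X/8 (f(s, X) = (X + 11)/(s + (8 - s)) = (11 + X)/8 = (11 + X)*(⅛) = 11/8 + X/8)
f(-51, F)/((-42*(-27 + 40))) = (11/8 + (⅛)*57)/((-42*(-27 + 40))) = (11/8 + 57/8)/((-42*13)) = (17/2)/(-546) = (17/2)*(-1/546) = -17/1092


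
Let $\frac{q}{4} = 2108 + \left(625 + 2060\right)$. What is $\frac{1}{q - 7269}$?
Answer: $\frac{1}{11903} \approx 8.4012 \cdot 10^{-5}$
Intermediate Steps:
$q = 19172$ ($q = 4 \left(2108 + \left(625 + 2060\right)\right) = 4 \left(2108 + 2685\right) = 4 \cdot 4793 = 19172$)
$\frac{1}{q - 7269} = \frac{1}{19172 - 7269} = \frac{1}{11903}$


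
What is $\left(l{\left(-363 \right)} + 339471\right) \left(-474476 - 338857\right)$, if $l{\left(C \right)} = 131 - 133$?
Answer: $-276101340177$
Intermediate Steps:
$l{\left(C \right)} = -2$
$\left(l{\left(-363 \right)} + 339471\right) \left(-474476 - 338857\right) = \left(-2 + 339471\right) \left(-474476 - 338857\right) = 339469 \left(-813333\right) = -276101340177$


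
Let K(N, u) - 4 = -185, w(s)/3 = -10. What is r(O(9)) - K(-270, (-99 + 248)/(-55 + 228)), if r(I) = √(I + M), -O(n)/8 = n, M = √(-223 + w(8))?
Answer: 181 + √(-72 + I*√253) ≈ 181.93 + 8.5363*I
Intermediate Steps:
w(s) = -30 (w(s) = 3*(-10) = -30)
K(N, u) = -181 (K(N, u) = 4 - 185 = -181)
M = I*√253 (M = √(-223 - 30) = √(-253) = I*√253 ≈ 15.906*I)
O(n) = -8*n
r(I) = √(I + I*√253)
r(O(9)) - K(-270, (-99 + 248)/(-55 + 228)) = √(-8*9 + I*√253) - 1*(-181) = √(-72 + I*√253) + 181 = 181 + √(-72 + I*√253)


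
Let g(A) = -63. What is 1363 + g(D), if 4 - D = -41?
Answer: 1300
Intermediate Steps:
D = 45 (D = 4 - 1*(-41) = 4 + 41 = 45)
1363 + g(D) = 1363 - 63 = 1300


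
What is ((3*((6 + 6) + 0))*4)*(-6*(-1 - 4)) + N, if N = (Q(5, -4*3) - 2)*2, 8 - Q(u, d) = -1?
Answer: 4334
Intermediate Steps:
Q(u, d) = 9 (Q(u, d) = 8 - 1*(-1) = 8 + 1 = 9)
N = 14 (N = (9 - 2)*2 = 7*2 = 14)
((3*((6 + 6) + 0))*4)*(-6*(-1 - 4)) + N = ((3*((6 + 6) + 0))*4)*(-6*(-1 - 4)) + 14 = ((3*(12 + 0))*4)*(-6*(-5)) + 14 = ((3*12)*4)*30 + 14 = (36*4)*30 + 14 = 144*30 + 14 = 4320 + 14 = 4334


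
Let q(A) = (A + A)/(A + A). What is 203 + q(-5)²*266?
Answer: 469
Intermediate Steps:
q(A) = 1 (q(A) = (2*A)/((2*A)) = (2*A)*(1/(2*A)) = 1)
203 + q(-5)²*266 = 203 + 1²*266 = 203 + 1*266 = 203 + 266 = 469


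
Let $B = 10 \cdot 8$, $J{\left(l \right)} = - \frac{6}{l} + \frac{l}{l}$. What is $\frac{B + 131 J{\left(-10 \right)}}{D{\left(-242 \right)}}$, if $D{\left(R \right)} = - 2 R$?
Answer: $\frac{362}{605} \approx 0.59835$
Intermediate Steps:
$J{\left(l \right)} = 1 - \frac{6}{l}$ ($J{\left(l \right)} = - \frac{6}{l} + 1 = 1 - \frac{6}{l}$)
$B = 80$
$\frac{B + 131 J{\left(-10 \right)}}{D{\left(-242 \right)}} = \frac{80 + 131 \frac{-6 - 10}{-10}}{\left(-2\right) \left(-242\right)} = \frac{80 + 131 \left(\left(- \frac{1}{10}\right) \left(-16\right)\right)}{484} = \left(80 + 131 \cdot \frac{8}{5}\right) \frac{1}{484} = \left(80 + \frac{1048}{5}\right) \frac{1}{484} = \frac{1448}{5} \cdot \frac{1}{484} = \frac{362}{605}$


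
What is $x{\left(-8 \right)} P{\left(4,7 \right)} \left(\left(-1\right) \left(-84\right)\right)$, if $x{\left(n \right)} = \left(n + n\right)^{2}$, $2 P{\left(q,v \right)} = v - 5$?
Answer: $21504$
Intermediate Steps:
$P{\left(q,v \right)} = - \frac{5}{2} + \frac{v}{2}$ ($P{\left(q,v \right)} = \frac{v - 5}{2} = \frac{-5 + v}{2} = - \frac{5}{2} + \frac{v}{2}$)
$x{\left(n \right)} = 4 n^{2}$ ($x{\left(n \right)} = \left(2 n\right)^{2} = 4 n^{2}$)
$x{\left(-8 \right)} P{\left(4,7 \right)} \left(\left(-1\right) \left(-84\right)\right) = 4 \left(-8\right)^{2} \left(- \frac{5}{2} + \frac{1}{2} \cdot 7\right) \left(\left(-1\right) \left(-84\right)\right) = 4 \cdot 64 \left(- \frac{5}{2} + \frac{7}{2}\right) 84 = 256 \cdot 1 \cdot 84 = 256 \cdot 84 = 21504$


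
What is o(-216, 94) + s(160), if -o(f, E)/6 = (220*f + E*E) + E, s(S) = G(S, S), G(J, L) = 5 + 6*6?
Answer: 231581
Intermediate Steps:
G(J, L) = 41 (G(J, L) = 5 + 36 = 41)
s(S) = 41
o(f, E) = -1320*f - 6*E - 6*E**2 (o(f, E) = -6*((220*f + E*E) + E) = -6*((220*f + E**2) + E) = -6*((E**2 + 220*f) + E) = -6*(E + E**2 + 220*f) = -1320*f - 6*E - 6*E**2)
o(-216, 94) + s(160) = (-1320*(-216) - 6*94 - 6*94**2) + 41 = (285120 - 564 - 6*8836) + 41 = (285120 - 564 - 53016) + 41 = 231540 + 41 = 231581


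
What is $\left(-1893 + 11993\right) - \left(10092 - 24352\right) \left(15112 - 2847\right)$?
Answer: $174909000$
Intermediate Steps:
$\left(-1893 + 11993\right) - \left(10092 - 24352\right) \left(15112 - 2847\right) = 10100 - \left(-14260\right) 12265 = 10100 - -174898900 = 10100 + 174898900 = 174909000$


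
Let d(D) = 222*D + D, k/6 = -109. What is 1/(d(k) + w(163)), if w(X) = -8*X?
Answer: -1/147146 ≈ -6.7960e-6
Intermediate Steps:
k = -654 (k = 6*(-109) = -654)
d(D) = 223*D
1/(d(k) + w(163)) = 1/(223*(-654) - 8*163) = 1/(-145842 - 1304) = 1/(-147146) = -1/147146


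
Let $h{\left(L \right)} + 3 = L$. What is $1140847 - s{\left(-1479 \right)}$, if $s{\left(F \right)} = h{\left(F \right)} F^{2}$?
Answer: $3242928409$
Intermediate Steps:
$h{\left(L \right)} = -3 + L$
$s{\left(F \right)} = F^{2} \left(-3 + F\right)$ ($s{\left(F \right)} = \left(-3 + F\right) F^{2} = F^{2} \left(-3 + F\right)$)
$1140847 - s{\left(-1479 \right)} = 1140847 - \left(-1479\right)^{2} \left(-3 - 1479\right) = 1140847 - 2187441 \left(-1482\right) = 1140847 - -3241787562 = 1140847 + 3241787562 = 3242928409$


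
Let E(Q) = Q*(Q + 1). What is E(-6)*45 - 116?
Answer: 1234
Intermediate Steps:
E(Q) = Q*(1 + Q)
E(-6)*45 - 116 = -6*(1 - 6)*45 - 116 = -6*(-5)*45 - 116 = 30*45 - 116 = 1350 - 116 = 1234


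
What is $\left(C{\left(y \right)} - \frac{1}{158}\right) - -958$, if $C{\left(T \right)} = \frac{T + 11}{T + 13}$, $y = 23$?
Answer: $\frac{681805}{711} \approx 958.94$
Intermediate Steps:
$C{\left(T \right)} = \frac{11 + T}{13 + T}$
$\left(C{\left(y \right)} - \frac{1}{158}\right) - -958 = \left(\frac{11 + 23}{13 + 23} - \frac{1}{158}\right) - -958 = \left(\frac{1}{36} \cdot 34 - \frac{1}{158}\right) + 958 = \left(\frac{17}{18} - \frac{1}{158}\right) + 958 = \frac{667}{711} + 958 = \frac{681805}{711}$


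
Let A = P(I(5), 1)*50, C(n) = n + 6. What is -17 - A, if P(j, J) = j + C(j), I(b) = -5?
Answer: 183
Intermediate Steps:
C(n) = 6 + n
P(j, J) = 6 + 2*j (P(j, J) = j + (6 + j) = 6 + 2*j)
A = -200 (A = (6 + 2*(-5))*50 = (6 - 10)*50 = -4*50 = -200)
-17 - A = -17 - 1*(-200) = -17 + 200 = 183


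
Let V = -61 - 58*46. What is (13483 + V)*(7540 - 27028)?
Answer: -209573952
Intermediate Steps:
V = -2729 (V = -61 - 2668 = -2729)
(13483 + V)*(7540 - 27028) = (13483 - 2729)*(7540 - 27028) = 10754*(-19488) = -209573952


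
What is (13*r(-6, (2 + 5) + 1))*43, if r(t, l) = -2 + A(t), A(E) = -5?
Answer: -3913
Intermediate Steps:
r(t, l) = -7 (r(t, l) = -2 - 5 = -7)
(13*r(-6, (2 + 5) + 1))*43 = (13*(-7))*43 = -91*43 = -3913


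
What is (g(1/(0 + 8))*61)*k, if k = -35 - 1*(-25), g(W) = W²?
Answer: -305/32 ≈ -9.5313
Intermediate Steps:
k = -10 (k = -35 + 25 = -10)
(g(1/(0 + 8))*61)*k = ((1/(0 + 8))²*61)*(-10) = ((1/8)²*61)*(-10) = ((⅛)²*61)*(-10) = ((1/64)*61)*(-10) = (61/64)*(-10) = -305/32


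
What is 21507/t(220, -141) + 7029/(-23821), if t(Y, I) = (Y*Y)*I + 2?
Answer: -6925858827/23223426394 ≈ -0.29823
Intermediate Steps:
t(Y, I) = 2 + I*Y² (t(Y, I) = Y²*I + 2 = I*Y² + 2 = 2 + I*Y²)
21507/t(220, -141) + 7029/(-23821) = 21507/(2 - 141*220²) + 7029/(-23821) = 21507/(2 - 141*48400) + 7029*(-1/23821) = 21507/(2 - 6824400) - 7029/23821 = 21507/(-6824398) - 7029/23821 = 21507*(-1/6824398) - 7029/23821 = -21507/6824398 - 7029/23821 = -6925858827/23223426394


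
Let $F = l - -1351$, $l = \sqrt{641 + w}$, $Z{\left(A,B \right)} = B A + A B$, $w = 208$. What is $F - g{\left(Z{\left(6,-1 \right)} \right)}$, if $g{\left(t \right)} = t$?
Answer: $1363 + \sqrt{849} \approx 1392.1$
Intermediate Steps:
$Z{\left(A,B \right)} = 2 A B$ ($Z{\left(A,B \right)} = A B + A B = 2 A B$)
$l = \sqrt{849}$ ($l = \sqrt{641 + 208} = \sqrt{849} \approx 29.138$)
$F = 1351 + \sqrt{849}$ ($F = \sqrt{849} - -1351 = \sqrt{849} + 1351 = 1351 + \sqrt{849} \approx 1380.1$)
$F - g{\left(Z{\left(6,-1 \right)} \right)} = \left(1351 + \sqrt{849}\right) - 2 \cdot 6 \left(-1\right) = \left(1351 + \sqrt{849}\right) - -12 = \left(1351 + \sqrt{849}\right) + 12 = 1363 + \sqrt{849}$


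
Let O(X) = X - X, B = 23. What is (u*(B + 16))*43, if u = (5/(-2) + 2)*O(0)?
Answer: 0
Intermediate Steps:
O(X) = 0
u = 0 (u = (5/(-2) + 2)*0 = (5*(-½) + 2)*0 = (-5/2 + 2)*0 = -½*0 = 0)
(u*(B + 16))*43 = (0*(23 + 16))*43 = (0*39)*43 = 0*43 = 0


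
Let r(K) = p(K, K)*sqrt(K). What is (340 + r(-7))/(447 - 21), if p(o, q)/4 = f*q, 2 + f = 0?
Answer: 170/213 + 28*I*sqrt(7)/213 ≈ 0.79812 + 0.3478*I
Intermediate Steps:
f = -2 (f = -2 + 0 = -2)
p(o, q) = -8*q (p(o, q) = 4*(-2*q) = -8*q)
r(K) = -8*K**(3/2) (r(K) = (-8*K)*sqrt(K) = -8*K**(3/2))
(340 + r(-7))/(447 - 21) = (340 - (-56)*I*sqrt(7))/(447 - 21) = (340 - (-56)*I*sqrt(7))/426 = (340 + 56*I*sqrt(7))*(1/426) = 170/213 + 28*I*sqrt(7)/213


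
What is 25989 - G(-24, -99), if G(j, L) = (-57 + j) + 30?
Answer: 26040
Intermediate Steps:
G(j, L) = -27 + j
25989 - G(-24, -99) = 25989 - (-27 - 24) = 25989 - 1*(-51) = 25989 + 51 = 26040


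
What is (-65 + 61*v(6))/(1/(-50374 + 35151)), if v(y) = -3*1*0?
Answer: 989495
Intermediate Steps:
v(y) = 0 (v(y) = -3*0 = 0)
(-65 + 61*v(6))/(1/(-50374 + 35151)) = (-65 + 61*0)/(1/(-50374 + 35151)) = (-65 + 0)/(1/(-15223)) = -65/(-1/15223) = -65*(-15223) = 989495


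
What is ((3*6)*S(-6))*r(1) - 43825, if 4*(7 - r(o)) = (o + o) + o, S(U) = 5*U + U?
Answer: -47875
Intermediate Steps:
S(U) = 6*U
r(o) = 7 - 3*o/4 (r(o) = 7 - ((o + o) + o)/4 = 7 - (2*o + o)/4 = 7 - 3*o/4)
((3*6)*S(-6))*r(1) - 43825 = ((3*6)*(6*(-6)))*(7 - 3/4*1) - 43825 = (18*(-36))*(7 - 3/4) - 43825 = -648*25/4 - 43825 = -4050 - 43825 = -47875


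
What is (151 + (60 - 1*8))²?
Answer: 41209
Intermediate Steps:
(151 + (60 - 1*8))² = (151 + (60 - 8))² = (151 + 52)² = 203² = 41209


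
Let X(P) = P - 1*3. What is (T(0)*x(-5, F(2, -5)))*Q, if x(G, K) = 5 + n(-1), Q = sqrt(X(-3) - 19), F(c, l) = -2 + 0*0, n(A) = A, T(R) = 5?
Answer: 100*I ≈ 100.0*I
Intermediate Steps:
X(P) = -3 + P (X(P) = P - 3 = -3 + P)
F(c, l) = -2 (F(c, l) = -2 + 0 = -2)
Q = 5*I (Q = sqrt((-3 - 3) - 19) = sqrt(-6 - 19) = sqrt(-25) = 5*I ≈ 5.0*I)
x(G, K) = 4 (x(G, K) = 5 - 1 = 4)
(T(0)*x(-5, F(2, -5)))*Q = (5*4)*(5*I) = 20*(5*I) = 100*I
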